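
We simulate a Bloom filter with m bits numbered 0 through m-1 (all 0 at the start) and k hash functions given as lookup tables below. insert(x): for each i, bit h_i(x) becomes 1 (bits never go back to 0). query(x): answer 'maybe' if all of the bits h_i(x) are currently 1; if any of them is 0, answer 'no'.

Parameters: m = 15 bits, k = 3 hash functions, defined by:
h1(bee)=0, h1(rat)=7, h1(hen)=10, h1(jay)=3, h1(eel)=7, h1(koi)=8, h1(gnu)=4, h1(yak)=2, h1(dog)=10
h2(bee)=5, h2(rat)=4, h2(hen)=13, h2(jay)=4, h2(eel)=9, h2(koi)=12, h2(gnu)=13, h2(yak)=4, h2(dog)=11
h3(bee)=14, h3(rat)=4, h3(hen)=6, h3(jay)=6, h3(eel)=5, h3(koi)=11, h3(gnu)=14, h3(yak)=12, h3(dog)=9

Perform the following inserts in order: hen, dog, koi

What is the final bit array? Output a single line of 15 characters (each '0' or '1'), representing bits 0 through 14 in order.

Answer: 000000101111110

Derivation:
Start: bits=000000000000000
After insert 'hen': sets bits 6 10 13 -> bits=000000100010010
After insert 'dog': sets bits 9 10 11 -> bits=000000100111010
After insert 'koi': sets bits 8 11 12 -> bits=000000101111110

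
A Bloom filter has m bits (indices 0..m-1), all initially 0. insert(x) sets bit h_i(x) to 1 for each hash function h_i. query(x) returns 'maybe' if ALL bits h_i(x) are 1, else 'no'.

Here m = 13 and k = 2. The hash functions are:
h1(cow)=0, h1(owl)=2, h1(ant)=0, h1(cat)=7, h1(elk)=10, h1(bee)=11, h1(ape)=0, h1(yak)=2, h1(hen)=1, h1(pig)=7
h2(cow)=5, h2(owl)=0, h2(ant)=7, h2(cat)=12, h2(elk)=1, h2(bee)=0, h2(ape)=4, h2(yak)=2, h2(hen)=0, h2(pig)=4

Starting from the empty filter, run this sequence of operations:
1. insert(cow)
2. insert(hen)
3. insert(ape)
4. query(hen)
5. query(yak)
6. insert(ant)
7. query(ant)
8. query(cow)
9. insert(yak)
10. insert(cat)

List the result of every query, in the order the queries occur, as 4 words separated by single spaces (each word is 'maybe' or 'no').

Start: bits=0000000000000
Op 1: insert cow -> sets bits 0 5 -> bits=1000010000000
Op 2: insert hen -> sets bits 0 1 -> bits=1100010000000
Op 3: insert ape -> sets bits 0 4 -> bits=1100110000000
Op 4: query hen -> checks bit0=1, bit1=1 (all 1) -> maybe
Op 5: query yak -> checks bit2=0 (has a 0) -> no
Op 6: insert ant -> sets bits 0 7 -> bits=1100110100000
Op 7: query ant -> checks bit0=1, bit7=1 (all 1) -> maybe
Op 8: query cow -> checks bit0=1, bit5=1 (all 1) -> maybe
Op 9: insert yak -> sets bits 2 -> bits=1110110100000
Op 10: insert cat -> sets bits 7 12 -> bits=1110110100001
Query results in order: maybe no maybe maybe

Answer: maybe no maybe maybe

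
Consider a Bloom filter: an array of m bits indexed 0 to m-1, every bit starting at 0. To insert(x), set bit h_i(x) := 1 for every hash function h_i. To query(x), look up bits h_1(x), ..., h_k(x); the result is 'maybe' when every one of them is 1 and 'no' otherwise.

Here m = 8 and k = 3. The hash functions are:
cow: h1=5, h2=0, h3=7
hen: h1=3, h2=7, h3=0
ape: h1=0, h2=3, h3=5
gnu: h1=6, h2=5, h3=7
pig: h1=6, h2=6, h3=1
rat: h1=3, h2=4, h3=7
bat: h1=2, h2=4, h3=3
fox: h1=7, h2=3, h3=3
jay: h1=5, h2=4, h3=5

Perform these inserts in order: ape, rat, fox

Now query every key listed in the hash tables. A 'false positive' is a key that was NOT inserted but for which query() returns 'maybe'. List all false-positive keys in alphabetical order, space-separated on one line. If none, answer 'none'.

Answer: cow hen jay

Derivation:
Start: bits=00000000
After insert 'ape': sets bits 0 3 5 -> bits=10010100
After insert 'rat': sets bits 3 4 7 -> bits=10011101
After insert 'fox': sets bits 3 7 -> bits=10011101
Not inserted: bat cow gnu hen jay pig — query each against bits=10011101:
query bat: checks bit2=0, bit3=1, bit4=1 (has a 0) -> no => not a false positive
query cow: checks bit0=1, bit5=1, bit7=1 (all 1) -> maybe => FALSE POSITIVE
query gnu: checks bit5=1, bit6=0, bit7=1 (has a 0) -> no => not a false positive
query hen: checks bit0=1, bit3=1, bit7=1 (all 1) -> maybe => FALSE POSITIVE
query jay: checks bit4=1, bit5=1 (all 1) -> maybe => FALSE POSITIVE
query pig: checks bit1=0, bit6=0 (has a 0) -> no => not a false positive
False positives (alphabetical): cow hen jay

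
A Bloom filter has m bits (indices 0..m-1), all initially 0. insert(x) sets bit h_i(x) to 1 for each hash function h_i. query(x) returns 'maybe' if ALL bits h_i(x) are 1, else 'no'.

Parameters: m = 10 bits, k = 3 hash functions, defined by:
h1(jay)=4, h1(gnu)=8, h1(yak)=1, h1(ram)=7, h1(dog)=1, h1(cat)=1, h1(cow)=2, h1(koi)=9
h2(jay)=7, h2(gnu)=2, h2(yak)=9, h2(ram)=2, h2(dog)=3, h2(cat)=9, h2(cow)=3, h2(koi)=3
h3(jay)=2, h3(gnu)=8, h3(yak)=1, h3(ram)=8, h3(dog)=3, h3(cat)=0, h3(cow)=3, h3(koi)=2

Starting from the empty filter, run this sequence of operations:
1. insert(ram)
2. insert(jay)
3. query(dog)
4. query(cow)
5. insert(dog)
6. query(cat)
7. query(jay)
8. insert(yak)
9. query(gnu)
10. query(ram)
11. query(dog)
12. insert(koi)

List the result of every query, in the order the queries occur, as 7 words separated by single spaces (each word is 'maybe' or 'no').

Start: bits=0000000000
Op 1: insert ram -> sets bits 2 7 8 -> bits=0010000110
Op 2: insert jay -> sets bits 2 4 7 -> bits=0010100110
Op 3: query dog -> checks bit1=0, bit3=0 (has a 0) -> no
Op 4: query cow -> checks bit2=1, bit3=0 (has a 0) -> no
Op 5: insert dog -> sets bits 1 3 -> bits=0111100110
Op 6: query cat -> checks bit0=0, bit1=1, bit9=0 (has a 0) -> no
Op 7: query jay -> checks bit2=1, bit4=1, bit7=1 (all 1) -> maybe
Op 8: insert yak -> sets bits 1 9 -> bits=0111100111
Op 9: query gnu -> checks bit2=1, bit8=1 (all 1) -> maybe
Op 10: query ram -> checks bit2=1, bit7=1, bit8=1 (all 1) -> maybe
Op 11: query dog -> checks bit1=1, bit3=1 (all 1) -> maybe
Op 12: insert koi -> sets bits 2 3 9 -> bits=0111100111
Query results in order: no no no maybe maybe maybe maybe

Answer: no no no maybe maybe maybe maybe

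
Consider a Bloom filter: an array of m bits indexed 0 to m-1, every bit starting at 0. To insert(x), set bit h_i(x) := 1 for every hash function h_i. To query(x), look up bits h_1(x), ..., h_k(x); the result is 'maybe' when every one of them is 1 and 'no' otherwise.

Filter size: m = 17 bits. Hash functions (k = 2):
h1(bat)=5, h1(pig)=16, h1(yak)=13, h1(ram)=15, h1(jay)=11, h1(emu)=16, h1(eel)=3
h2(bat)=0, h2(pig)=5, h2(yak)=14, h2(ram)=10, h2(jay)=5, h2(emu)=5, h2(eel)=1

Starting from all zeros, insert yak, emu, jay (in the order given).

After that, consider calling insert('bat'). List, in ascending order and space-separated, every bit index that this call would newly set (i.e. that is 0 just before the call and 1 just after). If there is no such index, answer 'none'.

Answer: 0

Derivation:
Start: bits=00000000000000000
After insert 'yak': sets bits 13 14 -> bits=00000000000001100
After insert 'emu': sets bits 5 16 -> bits=00000100000001101
After insert 'jay': sets bits 5 11 -> bits=00000100000101101
insert 'bat' would touch bits 0 5; currently bit0=0, bit5=1
Bits that are 0 among those (would change 0->1): 0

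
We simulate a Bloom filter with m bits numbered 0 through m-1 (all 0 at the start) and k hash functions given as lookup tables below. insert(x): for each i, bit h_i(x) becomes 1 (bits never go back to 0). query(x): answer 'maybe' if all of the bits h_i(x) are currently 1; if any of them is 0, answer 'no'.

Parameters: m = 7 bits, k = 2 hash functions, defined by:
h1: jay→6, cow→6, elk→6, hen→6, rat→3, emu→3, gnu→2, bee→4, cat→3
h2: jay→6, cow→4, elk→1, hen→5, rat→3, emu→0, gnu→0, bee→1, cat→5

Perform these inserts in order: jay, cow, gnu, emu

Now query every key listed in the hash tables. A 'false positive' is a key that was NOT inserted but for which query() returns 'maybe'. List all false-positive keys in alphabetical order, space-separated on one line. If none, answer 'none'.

Answer: rat

Derivation:
Start: bits=0000000
After insert 'jay': sets bits 6 -> bits=0000001
After insert 'cow': sets bits 4 6 -> bits=0000101
After insert 'gnu': sets bits 0 2 -> bits=1010101
After insert 'emu': sets bits 0 3 -> bits=1011101
Not inserted: bee cat elk hen rat — query each against bits=1011101:
query bee: checks bit1=0, bit4=1 (has a 0) -> no => not a false positive
query cat: checks bit3=1, bit5=0 (has a 0) -> no => not a false positive
query elk: checks bit1=0, bit6=1 (has a 0) -> no => not a false positive
query hen: checks bit5=0, bit6=1 (has a 0) -> no => not a false positive
query rat: checks bit3=1 (all 1) -> maybe => FALSE POSITIVE
False positives (alphabetical): rat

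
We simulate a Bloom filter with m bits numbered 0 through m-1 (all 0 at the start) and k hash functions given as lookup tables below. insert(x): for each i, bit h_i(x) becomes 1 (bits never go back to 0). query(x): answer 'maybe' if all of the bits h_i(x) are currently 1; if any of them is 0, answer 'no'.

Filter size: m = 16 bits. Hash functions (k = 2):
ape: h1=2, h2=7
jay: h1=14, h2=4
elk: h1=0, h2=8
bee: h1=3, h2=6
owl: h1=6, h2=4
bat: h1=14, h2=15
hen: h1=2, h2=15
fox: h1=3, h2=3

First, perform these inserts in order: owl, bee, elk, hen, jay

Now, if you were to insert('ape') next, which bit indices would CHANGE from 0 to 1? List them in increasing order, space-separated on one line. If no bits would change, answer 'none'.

Start: bits=0000000000000000
After insert 'owl': sets bits 4 6 -> bits=0000101000000000
After insert 'bee': sets bits 3 6 -> bits=0001101000000000
After insert 'elk': sets bits 0 8 -> bits=1001101010000000
After insert 'hen': sets bits 2 15 -> bits=1011101010000001
After insert 'jay': sets bits 4 14 -> bits=1011101010000011
insert 'ape' would touch bits 2 7; currently bit2=1, bit7=0
Bits that are 0 among those (would change 0->1): 7

Answer: 7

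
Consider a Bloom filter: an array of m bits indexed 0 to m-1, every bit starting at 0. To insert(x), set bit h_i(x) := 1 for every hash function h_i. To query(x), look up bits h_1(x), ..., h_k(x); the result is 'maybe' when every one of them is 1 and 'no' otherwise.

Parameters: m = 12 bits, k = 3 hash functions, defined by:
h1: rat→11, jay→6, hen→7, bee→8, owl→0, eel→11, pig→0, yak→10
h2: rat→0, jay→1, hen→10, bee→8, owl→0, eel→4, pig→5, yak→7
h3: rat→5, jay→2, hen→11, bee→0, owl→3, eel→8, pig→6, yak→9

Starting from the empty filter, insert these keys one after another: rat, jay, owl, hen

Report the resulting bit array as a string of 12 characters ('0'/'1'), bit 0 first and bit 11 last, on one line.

Start: bits=000000000000
After insert 'rat': sets bits 0 5 11 -> bits=100001000001
After insert 'jay': sets bits 1 2 6 -> bits=111001100001
After insert 'owl': sets bits 0 3 -> bits=111101100001
After insert 'hen': sets bits 7 10 11 -> bits=111101110011

Answer: 111101110011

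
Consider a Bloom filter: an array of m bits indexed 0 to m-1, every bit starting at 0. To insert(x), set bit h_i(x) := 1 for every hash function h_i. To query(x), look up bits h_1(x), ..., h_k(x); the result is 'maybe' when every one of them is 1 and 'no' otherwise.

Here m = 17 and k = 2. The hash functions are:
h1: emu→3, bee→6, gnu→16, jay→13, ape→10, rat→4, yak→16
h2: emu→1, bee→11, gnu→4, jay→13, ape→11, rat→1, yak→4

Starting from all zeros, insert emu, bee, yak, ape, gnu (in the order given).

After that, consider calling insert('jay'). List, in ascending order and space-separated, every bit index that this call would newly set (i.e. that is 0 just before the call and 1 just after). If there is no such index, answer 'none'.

Start: bits=00000000000000000
After insert 'emu': sets bits 1 3 -> bits=01010000000000000
After insert 'bee': sets bits 6 11 -> bits=01010010000100000
After insert 'yak': sets bits 4 16 -> bits=01011010000100001
After insert 'ape': sets bits 10 11 -> bits=01011010001100001
After insert 'gnu': sets bits 4 16 -> bits=01011010001100001
insert 'jay' would touch bits 13; currently bit13=0
Bits that are 0 among those (would change 0->1): 13

Answer: 13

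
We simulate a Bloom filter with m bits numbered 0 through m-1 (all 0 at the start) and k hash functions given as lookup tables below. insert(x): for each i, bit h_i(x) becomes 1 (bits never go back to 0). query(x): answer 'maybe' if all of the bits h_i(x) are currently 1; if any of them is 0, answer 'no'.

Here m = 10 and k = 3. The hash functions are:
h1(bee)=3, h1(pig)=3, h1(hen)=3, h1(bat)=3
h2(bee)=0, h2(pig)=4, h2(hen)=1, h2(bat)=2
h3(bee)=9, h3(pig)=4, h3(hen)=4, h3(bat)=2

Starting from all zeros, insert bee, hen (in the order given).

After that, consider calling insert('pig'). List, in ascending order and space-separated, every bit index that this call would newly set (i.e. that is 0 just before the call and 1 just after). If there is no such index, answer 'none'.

Answer: none

Derivation:
Start: bits=0000000000
After insert 'bee': sets bits 0 3 9 -> bits=1001000001
After insert 'hen': sets bits 1 3 4 -> bits=1101100001
insert 'pig' would touch bits 3 4; currently bit3=1, bit4=1
Bits that are 0 among those (would change 0->1): none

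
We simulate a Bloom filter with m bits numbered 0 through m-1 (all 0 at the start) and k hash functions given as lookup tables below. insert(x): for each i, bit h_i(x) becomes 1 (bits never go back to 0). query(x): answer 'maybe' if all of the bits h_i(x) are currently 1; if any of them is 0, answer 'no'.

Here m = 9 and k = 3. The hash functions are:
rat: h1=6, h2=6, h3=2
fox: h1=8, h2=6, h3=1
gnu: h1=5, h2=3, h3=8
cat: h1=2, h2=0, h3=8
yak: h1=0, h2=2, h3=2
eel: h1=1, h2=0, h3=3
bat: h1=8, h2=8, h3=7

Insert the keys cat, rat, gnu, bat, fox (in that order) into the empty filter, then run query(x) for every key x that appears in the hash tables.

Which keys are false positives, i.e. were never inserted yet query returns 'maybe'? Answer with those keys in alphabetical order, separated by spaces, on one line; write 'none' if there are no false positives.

Start: bits=000000000
After insert 'cat': sets bits 0 2 8 -> bits=101000001
After insert 'rat': sets bits 2 6 -> bits=101000101
After insert 'gnu': sets bits 3 5 8 -> bits=101101101
After insert 'bat': sets bits 7 8 -> bits=101101111
After insert 'fox': sets bits 1 6 8 -> bits=111101111
Not inserted: eel yak — query each against bits=111101111:
query eel: checks bit0=1, bit1=1, bit3=1 (all 1) -> maybe => FALSE POSITIVE
query yak: checks bit0=1, bit2=1 (all 1) -> maybe => FALSE POSITIVE
False positives (alphabetical): eel yak

Answer: eel yak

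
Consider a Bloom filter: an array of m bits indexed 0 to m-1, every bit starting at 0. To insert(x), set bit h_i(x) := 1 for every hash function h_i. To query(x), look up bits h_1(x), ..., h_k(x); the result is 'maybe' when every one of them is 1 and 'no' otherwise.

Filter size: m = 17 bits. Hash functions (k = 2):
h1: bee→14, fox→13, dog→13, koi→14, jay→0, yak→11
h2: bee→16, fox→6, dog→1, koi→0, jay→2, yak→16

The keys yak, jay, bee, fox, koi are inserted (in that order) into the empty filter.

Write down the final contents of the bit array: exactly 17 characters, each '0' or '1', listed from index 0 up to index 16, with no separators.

Start: bits=00000000000000000
After insert 'yak': sets bits 11 16 -> bits=00000000000100001
After insert 'jay': sets bits 0 2 -> bits=10100000000100001
After insert 'bee': sets bits 14 16 -> bits=10100000000100101
After insert 'fox': sets bits 6 13 -> bits=10100010000101101
After insert 'koi': sets bits 0 14 -> bits=10100010000101101

Answer: 10100010000101101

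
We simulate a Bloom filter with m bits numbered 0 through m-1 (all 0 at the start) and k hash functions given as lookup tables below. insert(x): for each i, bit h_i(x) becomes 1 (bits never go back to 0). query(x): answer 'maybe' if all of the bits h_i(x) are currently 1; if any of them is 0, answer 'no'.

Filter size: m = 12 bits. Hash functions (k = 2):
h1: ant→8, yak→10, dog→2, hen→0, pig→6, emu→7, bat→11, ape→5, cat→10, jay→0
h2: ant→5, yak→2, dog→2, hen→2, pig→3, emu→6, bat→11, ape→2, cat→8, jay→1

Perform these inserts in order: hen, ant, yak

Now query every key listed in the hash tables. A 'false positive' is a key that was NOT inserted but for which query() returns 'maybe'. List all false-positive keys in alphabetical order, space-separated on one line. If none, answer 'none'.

Answer: ape cat dog

Derivation:
Start: bits=000000000000
After insert 'hen': sets bits 0 2 -> bits=101000000000
After insert 'ant': sets bits 5 8 -> bits=101001001000
After insert 'yak': sets bits 2 10 -> bits=101001001010
Not inserted: ape bat cat dog emu jay pig — query each against bits=101001001010:
query ape: checks bit2=1, bit5=1 (all 1) -> maybe => FALSE POSITIVE
query bat: checks bit11=0 (has a 0) -> no => not a false positive
query cat: checks bit8=1, bit10=1 (all 1) -> maybe => FALSE POSITIVE
query dog: checks bit2=1 (all 1) -> maybe => FALSE POSITIVE
query emu: checks bit6=0, bit7=0 (has a 0) -> no => not a false positive
query jay: checks bit0=1, bit1=0 (has a 0) -> no => not a false positive
query pig: checks bit3=0, bit6=0 (has a 0) -> no => not a false positive
False positives (alphabetical): ape cat dog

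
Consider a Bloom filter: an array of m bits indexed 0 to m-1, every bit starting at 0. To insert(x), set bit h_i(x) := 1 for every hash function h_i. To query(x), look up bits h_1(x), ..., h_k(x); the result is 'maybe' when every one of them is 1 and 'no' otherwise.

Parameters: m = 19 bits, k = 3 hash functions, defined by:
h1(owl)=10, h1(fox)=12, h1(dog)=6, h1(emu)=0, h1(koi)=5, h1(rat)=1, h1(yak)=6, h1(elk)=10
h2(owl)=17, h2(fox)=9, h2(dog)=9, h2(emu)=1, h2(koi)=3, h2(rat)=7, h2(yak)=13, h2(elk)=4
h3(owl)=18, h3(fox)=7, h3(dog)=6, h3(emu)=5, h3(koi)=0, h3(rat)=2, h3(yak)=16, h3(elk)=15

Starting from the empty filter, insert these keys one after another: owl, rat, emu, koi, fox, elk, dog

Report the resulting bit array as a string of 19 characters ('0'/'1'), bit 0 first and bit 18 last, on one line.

Answer: 1111111101101001011

Derivation:
Start: bits=0000000000000000000
After insert 'owl': sets bits 10 17 18 -> bits=0000000000100000011
After insert 'rat': sets bits 1 2 7 -> bits=0110000100100000011
After insert 'emu': sets bits 0 1 5 -> bits=1110010100100000011
After insert 'koi': sets bits 0 3 5 -> bits=1111010100100000011
After insert 'fox': sets bits 7 9 12 -> bits=1111010101101000011
After insert 'elk': sets bits 4 10 15 -> bits=1111110101101001011
After insert 'dog': sets bits 6 9 -> bits=1111111101101001011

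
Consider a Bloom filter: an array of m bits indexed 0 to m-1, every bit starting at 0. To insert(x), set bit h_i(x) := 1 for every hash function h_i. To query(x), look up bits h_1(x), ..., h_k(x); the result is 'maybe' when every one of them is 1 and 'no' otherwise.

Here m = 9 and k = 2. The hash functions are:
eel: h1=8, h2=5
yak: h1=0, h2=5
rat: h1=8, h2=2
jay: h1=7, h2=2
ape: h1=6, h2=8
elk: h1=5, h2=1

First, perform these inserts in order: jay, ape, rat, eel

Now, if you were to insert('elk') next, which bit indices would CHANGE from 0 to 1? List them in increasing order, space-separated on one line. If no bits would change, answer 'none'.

Start: bits=000000000
After insert 'jay': sets bits 2 7 -> bits=001000010
After insert 'ape': sets bits 6 8 -> bits=001000111
After insert 'rat': sets bits 2 8 -> bits=001000111
After insert 'eel': sets bits 5 8 -> bits=001001111
insert 'elk' would touch bits 1 5; currently bit1=0, bit5=1
Bits that are 0 among those (would change 0->1): 1

Answer: 1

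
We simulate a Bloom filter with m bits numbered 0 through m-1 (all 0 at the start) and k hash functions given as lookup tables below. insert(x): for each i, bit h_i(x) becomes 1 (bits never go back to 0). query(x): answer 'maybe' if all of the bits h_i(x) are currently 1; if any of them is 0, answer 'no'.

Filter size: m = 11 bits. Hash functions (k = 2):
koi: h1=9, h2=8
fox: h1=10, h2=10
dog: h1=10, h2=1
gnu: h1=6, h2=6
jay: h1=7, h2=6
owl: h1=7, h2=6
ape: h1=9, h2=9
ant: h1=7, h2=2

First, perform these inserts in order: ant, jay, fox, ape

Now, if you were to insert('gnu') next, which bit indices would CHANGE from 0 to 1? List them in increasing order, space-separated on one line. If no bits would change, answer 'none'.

Start: bits=00000000000
After insert 'ant': sets bits 2 7 -> bits=00100001000
After insert 'jay': sets bits 6 7 -> bits=00100011000
After insert 'fox': sets bits 10 -> bits=00100011001
After insert 'ape': sets bits 9 -> bits=00100011011
insert 'gnu' would touch bits 6; currently bit6=1
Bits that are 0 among those (would change 0->1): none

Answer: none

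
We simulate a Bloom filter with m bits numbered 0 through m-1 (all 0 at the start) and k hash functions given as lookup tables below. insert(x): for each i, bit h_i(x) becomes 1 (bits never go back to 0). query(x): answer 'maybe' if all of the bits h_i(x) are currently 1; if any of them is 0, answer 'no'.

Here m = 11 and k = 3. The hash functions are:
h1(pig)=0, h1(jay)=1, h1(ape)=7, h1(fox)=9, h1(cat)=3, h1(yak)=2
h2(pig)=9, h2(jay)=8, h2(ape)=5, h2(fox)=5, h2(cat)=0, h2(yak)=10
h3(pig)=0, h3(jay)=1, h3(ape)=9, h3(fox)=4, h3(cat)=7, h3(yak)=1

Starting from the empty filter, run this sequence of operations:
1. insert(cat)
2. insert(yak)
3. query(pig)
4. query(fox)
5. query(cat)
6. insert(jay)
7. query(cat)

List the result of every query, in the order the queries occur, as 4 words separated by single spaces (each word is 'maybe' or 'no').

Answer: no no maybe maybe

Derivation:
Start: bits=00000000000
Op 1: insert cat -> sets bits 0 3 7 -> bits=10010001000
Op 2: insert yak -> sets bits 1 2 10 -> bits=11110001001
Op 3: query pig -> checks bit0=1, bit9=0 (has a 0) -> no
Op 4: query fox -> checks bit4=0, bit5=0, bit9=0 (has a 0) -> no
Op 5: query cat -> checks bit0=1, bit3=1, bit7=1 (all 1) -> maybe
Op 6: insert jay -> sets bits 1 8 -> bits=11110001101
Op 7: query cat -> checks bit0=1, bit3=1, bit7=1 (all 1) -> maybe
Query results in order: no no maybe maybe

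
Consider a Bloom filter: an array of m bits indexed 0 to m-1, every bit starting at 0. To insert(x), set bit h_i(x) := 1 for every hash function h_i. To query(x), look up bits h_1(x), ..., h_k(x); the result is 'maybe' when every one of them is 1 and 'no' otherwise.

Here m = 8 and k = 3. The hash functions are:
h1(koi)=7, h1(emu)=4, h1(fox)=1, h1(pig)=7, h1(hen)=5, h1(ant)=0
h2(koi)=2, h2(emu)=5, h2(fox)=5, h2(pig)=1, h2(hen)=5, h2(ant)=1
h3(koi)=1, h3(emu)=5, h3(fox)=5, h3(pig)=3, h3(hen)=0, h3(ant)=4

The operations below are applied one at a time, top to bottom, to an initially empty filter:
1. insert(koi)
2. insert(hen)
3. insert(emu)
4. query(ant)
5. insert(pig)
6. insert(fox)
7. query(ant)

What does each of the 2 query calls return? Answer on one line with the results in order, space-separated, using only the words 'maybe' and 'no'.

Start: bits=00000000
Op 1: insert koi -> sets bits 1 2 7 -> bits=01100001
Op 2: insert hen -> sets bits 0 5 -> bits=11100101
Op 3: insert emu -> sets bits 4 5 -> bits=11101101
Op 4: query ant -> checks bit0=1, bit1=1, bit4=1 (all 1) -> maybe
Op 5: insert pig -> sets bits 1 3 7 -> bits=11111101
Op 6: insert fox -> sets bits 1 5 -> bits=11111101
Op 7: query ant -> checks bit0=1, bit1=1, bit4=1 (all 1) -> maybe
Query results in order: maybe maybe

Answer: maybe maybe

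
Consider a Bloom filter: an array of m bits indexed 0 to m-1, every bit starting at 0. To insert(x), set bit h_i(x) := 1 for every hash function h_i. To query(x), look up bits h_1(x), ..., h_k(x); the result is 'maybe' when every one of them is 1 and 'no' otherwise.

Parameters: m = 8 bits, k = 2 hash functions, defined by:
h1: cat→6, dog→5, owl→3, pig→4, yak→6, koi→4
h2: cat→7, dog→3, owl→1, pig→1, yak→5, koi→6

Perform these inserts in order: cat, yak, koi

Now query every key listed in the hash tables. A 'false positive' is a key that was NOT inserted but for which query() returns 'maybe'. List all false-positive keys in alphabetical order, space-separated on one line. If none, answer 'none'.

Answer: none

Derivation:
Start: bits=00000000
After insert 'cat': sets bits 6 7 -> bits=00000011
After insert 'yak': sets bits 5 6 -> bits=00000111
After insert 'koi': sets bits 4 6 -> bits=00001111
Not inserted: dog owl pig — query each against bits=00001111:
query dog: checks bit3=0, bit5=1 (has a 0) -> no => not a false positive
query owl: checks bit1=0, bit3=0 (has a 0) -> no => not a false positive
query pig: checks bit1=0, bit4=1 (has a 0) -> no => not a false positive
False positives (alphabetical): none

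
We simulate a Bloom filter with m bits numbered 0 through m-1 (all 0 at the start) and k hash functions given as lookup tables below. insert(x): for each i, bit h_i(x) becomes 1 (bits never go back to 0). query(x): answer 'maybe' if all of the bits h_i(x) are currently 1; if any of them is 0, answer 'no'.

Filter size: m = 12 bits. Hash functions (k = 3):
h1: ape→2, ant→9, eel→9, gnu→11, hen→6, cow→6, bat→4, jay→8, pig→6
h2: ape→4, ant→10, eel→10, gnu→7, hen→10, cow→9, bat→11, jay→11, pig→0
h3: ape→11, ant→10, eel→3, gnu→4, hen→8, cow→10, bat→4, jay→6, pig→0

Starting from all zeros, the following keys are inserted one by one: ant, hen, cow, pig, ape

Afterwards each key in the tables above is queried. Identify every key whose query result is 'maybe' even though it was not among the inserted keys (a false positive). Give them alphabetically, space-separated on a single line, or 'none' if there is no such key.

Start: bits=000000000000
After insert 'ant': sets bits 9 10 -> bits=000000000110
After insert 'hen': sets bits 6 8 10 -> bits=000000101110
After insert 'cow': sets bits 6 9 10 -> bits=000000101110
After insert 'pig': sets bits 0 6 -> bits=100000101110
After insert 'ape': sets bits 2 4 11 -> bits=101010101111
Not inserted: bat eel gnu jay — query each against bits=101010101111:
query bat: checks bit4=1, bit11=1 (all 1) -> maybe => FALSE POSITIVE
query eel: checks bit3=0, bit9=1, bit10=1 (has a 0) -> no => not a false positive
query gnu: checks bit4=1, bit7=0, bit11=1 (has a 0) -> no => not a false positive
query jay: checks bit6=1, bit8=1, bit11=1 (all 1) -> maybe => FALSE POSITIVE
False positives (alphabetical): bat jay

Answer: bat jay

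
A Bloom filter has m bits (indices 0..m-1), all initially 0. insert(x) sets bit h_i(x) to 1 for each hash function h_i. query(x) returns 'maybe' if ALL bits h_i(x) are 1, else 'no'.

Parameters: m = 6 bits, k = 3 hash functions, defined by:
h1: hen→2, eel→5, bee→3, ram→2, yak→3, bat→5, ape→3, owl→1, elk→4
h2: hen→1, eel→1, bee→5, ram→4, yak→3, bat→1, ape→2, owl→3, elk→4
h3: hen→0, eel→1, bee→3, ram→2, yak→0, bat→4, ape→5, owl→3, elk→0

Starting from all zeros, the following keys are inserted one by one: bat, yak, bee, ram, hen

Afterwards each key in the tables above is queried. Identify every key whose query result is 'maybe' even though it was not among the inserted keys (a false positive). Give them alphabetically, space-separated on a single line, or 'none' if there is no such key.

Start: bits=000000
After insert 'bat': sets bits 1 4 5 -> bits=010011
After insert 'yak': sets bits 0 3 -> bits=110111
After insert 'bee': sets bits 3 5 -> bits=110111
After insert 'ram': sets bits 2 4 -> bits=111111
After insert 'hen': sets bits 0 1 2 -> bits=111111
Not inserted: ape eel elk owl — query each against bits=111111:
query ape: checks bit2=1, bit3=1, bit5=1 (all 1) -> maybe => FALSE POSITIVE
query eel: checks bit1=1, bit5=1 (all 1) -> maybe => FALSE POSITIVE
query elk: checks bit0=1, bit4=1 (all 1) -> maybe => FALSE POSITIVE
query owl: checks bit1=1, bit3=1 (all 1) -> maybe => FALSE POSITIVE
False positives (alphabetical): ape eel elk owl

Answer: ape eel elk owl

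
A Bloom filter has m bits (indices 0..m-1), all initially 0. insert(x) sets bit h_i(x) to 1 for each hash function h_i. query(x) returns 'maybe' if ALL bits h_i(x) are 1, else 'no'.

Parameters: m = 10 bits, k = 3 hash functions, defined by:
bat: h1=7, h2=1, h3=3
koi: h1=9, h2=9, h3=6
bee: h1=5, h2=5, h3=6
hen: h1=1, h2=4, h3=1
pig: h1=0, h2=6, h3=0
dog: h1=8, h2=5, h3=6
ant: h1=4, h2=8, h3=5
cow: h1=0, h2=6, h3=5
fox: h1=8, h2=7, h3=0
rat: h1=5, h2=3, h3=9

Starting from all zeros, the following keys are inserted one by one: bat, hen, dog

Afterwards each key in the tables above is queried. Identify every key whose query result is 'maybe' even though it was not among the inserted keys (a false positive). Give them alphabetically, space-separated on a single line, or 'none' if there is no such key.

Answer: ant bee

Derivation:
Start: bits=0000000000
After insert 'bat': sets bits 1 3 7 -> bits=0101000100
After insert 'hen': sets bits 1 4 -> bits=0101100100
After insert 'dog': sets bits 5 6 8 -> bits=0101111110
Not inserted: ant bee cow fox koi pig rat — query each against bits=0101111110:
query ant: checks bit4=1, bit5=1, bit8=1 (all 1) -> maybe => FALSE POSITIVE
query bee: checks bit5=1, bit6=1 (all 1) -> maybe => FALSE POSITIVE
query cow: checks bit0=0, bit5=1, bit6=1 (has a 0) -> no => not a false positive
query fox: checks bit0=0, bit7=1, bit8=1 (has a 0) -> no => not a false positive
query koi: checks bit6=1, bit9=0 (has a 0) -> no => not a false positive
query pig: checks bit0=0, bit6=1 (has a 0) -> no => not a false positive
query rat: checks bit3=1, bit5=1, bit9=0 (has a 0) -> no => not a false positive
False positives (alphabetical): ant bee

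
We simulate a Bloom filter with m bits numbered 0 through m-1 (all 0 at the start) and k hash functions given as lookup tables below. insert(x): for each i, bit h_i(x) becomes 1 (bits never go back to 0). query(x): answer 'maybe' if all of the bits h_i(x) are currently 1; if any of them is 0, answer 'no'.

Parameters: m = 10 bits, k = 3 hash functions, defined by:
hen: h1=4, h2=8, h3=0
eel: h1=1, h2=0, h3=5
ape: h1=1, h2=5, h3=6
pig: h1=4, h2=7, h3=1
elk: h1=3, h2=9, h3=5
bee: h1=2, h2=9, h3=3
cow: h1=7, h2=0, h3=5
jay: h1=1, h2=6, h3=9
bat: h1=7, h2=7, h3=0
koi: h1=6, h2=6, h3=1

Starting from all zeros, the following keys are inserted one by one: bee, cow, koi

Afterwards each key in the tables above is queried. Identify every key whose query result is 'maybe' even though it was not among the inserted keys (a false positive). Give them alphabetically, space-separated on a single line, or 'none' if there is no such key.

Start: bits=0000000000
After insert 'bee': sets bits 2 3 9 -> bits=0011000001
After insert 'cow': sets bits 0 5 7 -> bits=1011010101
After insert 'koi': sets bits 1 6 -> bits=1111011101
Not inserted: ape bat eel elk hen jay pig — query each against bits=1111011101:
query ape: checks bit1=1, bit5=1, bit6=1 (all 1) -> maybe => FALSE POSITIVE
query bat: checks bit0=1, bit7=1 (all 1) -> maybe => FALSE POSITIVE
query eel: checks bit0=1, bit1=1, bit5=1 (all 1) -> maybe => FALSE POSITIVE
query elk: checks bit3=1, bit5=1, bit9=1 (all 1) -> maybe => FALSE POSITIVE
query hen: checks bit0=1, bit4=0, bit8=0 (has a 0) -> no => not a false positive
query jay: checks bit1=1, bit6=1, bit9=1 (all 1) -> maybe => FALSE POSITIVE
query pig: checks bit1=1, bit4=0, bit7=1 (has a 0) -> no => not a false positive
False positives (alphabetical): ape bat eel elk jay

Answer: ape bat eel elk jay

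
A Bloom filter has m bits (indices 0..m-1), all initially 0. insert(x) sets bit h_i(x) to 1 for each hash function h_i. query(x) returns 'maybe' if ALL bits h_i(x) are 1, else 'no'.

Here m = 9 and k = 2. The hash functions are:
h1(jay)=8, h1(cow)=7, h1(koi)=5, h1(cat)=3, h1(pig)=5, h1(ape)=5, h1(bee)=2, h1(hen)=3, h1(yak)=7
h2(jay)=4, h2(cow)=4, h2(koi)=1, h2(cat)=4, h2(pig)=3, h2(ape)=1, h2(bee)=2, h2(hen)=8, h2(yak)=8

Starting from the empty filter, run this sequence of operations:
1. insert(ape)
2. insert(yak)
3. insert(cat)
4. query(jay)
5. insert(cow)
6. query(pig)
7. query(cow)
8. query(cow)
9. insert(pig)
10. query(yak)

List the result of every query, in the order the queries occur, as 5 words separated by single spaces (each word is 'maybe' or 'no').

Start: bits=000000000
Op 1: insert ape -> sets bits 1 5 -> bits=010001000
Op 2: insert yak -> sets bits 7 8 -> bits=010001011
Op 3: insert cat -> sets bits 3 4 -> bits=010111011
Op 4: query jay -> checks bit4=1, bit8=1 (all 1) -> maybe
Op 5: insert cow -> sets bits 4 7 -> bits=010111011
Op 6: query pig -> checks bit3=1, bit5=1 (all 1) -> maybe
Op 7: query cow -> checks bit4=1, bit7=1 (all 1) -> maybe
Op 8: query cow -> checks bit4=1, bit7=1 (all 1) -> maybe
Op 9: insert pig -> sets bits 3 5 -> bits=010111011
Op 10: query yak -> checks bit7=1, bit8=1 (all 1) -> maybe
Query results in order: maybe maybe maybe maybe maybe

Answer: maybe maybe maybe maybe maybe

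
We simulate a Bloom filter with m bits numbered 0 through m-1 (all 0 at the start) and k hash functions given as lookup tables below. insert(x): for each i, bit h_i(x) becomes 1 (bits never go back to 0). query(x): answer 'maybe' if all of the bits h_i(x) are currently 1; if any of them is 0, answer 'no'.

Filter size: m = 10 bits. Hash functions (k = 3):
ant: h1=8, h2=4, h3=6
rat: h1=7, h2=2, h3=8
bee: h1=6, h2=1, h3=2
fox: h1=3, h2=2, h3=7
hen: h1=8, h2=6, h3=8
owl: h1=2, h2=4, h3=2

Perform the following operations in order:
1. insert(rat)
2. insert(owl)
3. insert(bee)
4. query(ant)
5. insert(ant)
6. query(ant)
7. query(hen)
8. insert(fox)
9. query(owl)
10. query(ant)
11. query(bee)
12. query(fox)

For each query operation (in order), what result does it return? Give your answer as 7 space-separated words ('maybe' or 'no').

Answer: maybe maybe maybe maybe maybe maybe maybe

Derivation:
Start: bits=0000000000
Op 1: insert rat -> sets bits 2 7 8 -> bits=0010000110
Op 2: insert owl -> sets bits 2 4 -> bits=0010100110
Op 3: insert bee -> sets bits 1 2 6 -> bits=0110101110
Op 4: query ant -> checks bit4=1, bit6=1, bit8=1 (all 1) -> maybe
Op 5: insert ant -> sets bits 4 6 8 -> bits=0110101110
Op 6: query ant -> checks bit4=1, bit6=1, bit8=1 (all 1) -> maybe
Op 7: query hen -> checks bit6=1, bit8=1 (all 1) -> maybe
Op 8: insert fox -> sets bits 2 3 7 -> bits=0111101110
Op 9: query owl -> checks bit2=1, bit4=1 (all 1) -> maybe
Op 10: query ant -> checks bit4=1, bit6=1, bit8=1 (all 1) -> maybe
Op 11: query bee -> checks bit1=1, bit2=1, bit6=1 (all 1) -> maybe
Op 12: query fox -> checks bit2=1, bit3=1, bit7=1 (all 1) -> maybe
Query results in order: maybe maybe maybe maybe maybe maybe maybe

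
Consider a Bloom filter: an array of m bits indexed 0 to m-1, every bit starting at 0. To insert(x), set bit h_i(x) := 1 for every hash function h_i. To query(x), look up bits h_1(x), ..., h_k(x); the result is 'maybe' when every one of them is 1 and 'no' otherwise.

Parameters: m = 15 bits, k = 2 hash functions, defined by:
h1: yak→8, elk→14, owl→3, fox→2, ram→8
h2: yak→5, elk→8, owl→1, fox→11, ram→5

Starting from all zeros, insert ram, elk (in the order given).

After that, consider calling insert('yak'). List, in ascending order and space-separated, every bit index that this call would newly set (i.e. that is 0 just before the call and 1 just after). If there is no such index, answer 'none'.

Answer: none

Derivation:
Start: bits=000000000000000
After insert 'ram': sets bits 5 8 -> bits=000001001000000
After insert 'elk': sets bits 8 14 -> bits=000001001000001
insert 'yak' would touch bits 5 8; currently bit5=1, bit8=1
Bits that are 0 among those (would change 0->1): none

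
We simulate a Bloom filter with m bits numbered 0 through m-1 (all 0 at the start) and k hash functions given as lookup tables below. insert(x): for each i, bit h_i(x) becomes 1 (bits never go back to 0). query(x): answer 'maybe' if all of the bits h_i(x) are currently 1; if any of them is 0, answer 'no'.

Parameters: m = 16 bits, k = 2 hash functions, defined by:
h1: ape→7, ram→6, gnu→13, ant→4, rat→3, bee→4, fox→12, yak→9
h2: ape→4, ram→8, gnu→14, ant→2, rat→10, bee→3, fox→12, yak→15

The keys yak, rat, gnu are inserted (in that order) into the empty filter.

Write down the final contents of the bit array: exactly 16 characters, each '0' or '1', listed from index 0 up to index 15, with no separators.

Start: bits=0000000000000000
After insert 'yak': sets bits 9 15 -> bits=0000000001000001
After insert 'rat': sets bits 3 10 -> bits=0001000001100001
After insert 'gnu': sets bits 13 14 -> bits=0001000001100111

Answer: 0001000001100111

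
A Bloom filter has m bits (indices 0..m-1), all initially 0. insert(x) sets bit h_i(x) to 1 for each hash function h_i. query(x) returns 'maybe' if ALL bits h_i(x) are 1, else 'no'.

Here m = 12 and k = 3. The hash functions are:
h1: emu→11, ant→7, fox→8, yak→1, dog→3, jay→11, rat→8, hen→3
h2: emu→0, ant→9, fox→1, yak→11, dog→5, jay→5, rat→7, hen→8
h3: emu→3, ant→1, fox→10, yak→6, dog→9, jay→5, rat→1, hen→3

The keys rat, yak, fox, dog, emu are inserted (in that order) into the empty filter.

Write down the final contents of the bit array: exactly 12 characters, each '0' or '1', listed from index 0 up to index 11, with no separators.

Answer: 110101111111

Derivation:
Start: bits=000000000000
After insert 'rat': sets bits 1 7 8 -> bits=010000011000
After insert 'yak': sets bits 1 6 11 -> bits=010000111001
After insert 'fox': sets bits 1 8 10 -> bits=010000111011
After insert 'dog': sets bits 3 5 9 -> bits=010101111111
After insert 'emu': sets bits 0 3 11 -> bits=110101111111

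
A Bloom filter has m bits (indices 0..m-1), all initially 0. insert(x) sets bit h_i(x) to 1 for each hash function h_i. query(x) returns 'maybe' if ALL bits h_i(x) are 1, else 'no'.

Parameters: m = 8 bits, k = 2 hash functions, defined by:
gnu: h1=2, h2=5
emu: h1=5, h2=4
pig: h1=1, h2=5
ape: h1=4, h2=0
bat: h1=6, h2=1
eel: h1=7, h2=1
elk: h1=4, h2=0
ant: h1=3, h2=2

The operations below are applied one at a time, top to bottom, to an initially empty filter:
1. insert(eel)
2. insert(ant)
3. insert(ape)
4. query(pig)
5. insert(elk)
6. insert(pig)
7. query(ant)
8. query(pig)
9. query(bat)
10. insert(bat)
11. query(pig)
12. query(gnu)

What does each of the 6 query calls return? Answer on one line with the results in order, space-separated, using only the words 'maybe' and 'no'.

Answer: no maybe maybe no maybe maybe

Derivation:
Start: bits=00000000
Op 1: insert eel -> sets bits 1 7 -> bits=01000001
Op 2: insert ant -> sets bits 2 3 -> bits=01110001
Op 3: insert ape -> sets bits 0 4 -> bits=11111001
Op 4: query pig -> checks bit1=1, bit5=0 (has a 0) -> no
Op 5: insert elk -> sets bits 0 4 -> bits=11111001
Op 6: insert pig -> sets bits 1 5 -> bits=11111101
Op 7: query ant -> checks bit2=1, bit3=1 (all 1) -> maybe
Op 8: query pig -> checks bit1=1, bit5=1 (all 1) -> maybe
Op 9: query bat -> checks bit1=1, bit6=0 (has a 0) -> no
Op 10: insert bat -> sets bits 1 6 -> bits=11111111
Op 11: query pig -> checks bit1=1, bit5=1 (all 1) -> maybe
Op 12: query gnu -> checks bit2=1, bit5=1 (all 1) -> maybe
Query results in order: no maybe maybe no maybe maybe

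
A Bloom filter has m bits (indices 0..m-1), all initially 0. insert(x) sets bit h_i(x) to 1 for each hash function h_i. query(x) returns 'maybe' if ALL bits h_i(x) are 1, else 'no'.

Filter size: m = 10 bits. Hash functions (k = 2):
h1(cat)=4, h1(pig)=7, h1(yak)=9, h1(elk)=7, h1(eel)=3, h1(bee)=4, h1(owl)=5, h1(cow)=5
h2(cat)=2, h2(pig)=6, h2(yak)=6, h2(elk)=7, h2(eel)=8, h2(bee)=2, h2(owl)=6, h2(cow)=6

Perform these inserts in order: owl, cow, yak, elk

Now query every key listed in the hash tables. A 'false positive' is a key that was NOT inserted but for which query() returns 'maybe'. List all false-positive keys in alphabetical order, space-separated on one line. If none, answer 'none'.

Start: bits=0000000000
After insert 'owl': sets bits 5 6 -> bits=0000011000
After insert 'cow': sets bits 5 6 -> bits=0000011000
After insert 'yak': sets bits 6 9 -> bits=0000011001
After insert 'elk': sets bits 7 -> bits=0000011101
Not inserted: bee cat eel pig — query each against bits=0000011101:
query bee: checks bit2=0, bit4=0 (has a 0) -> no => not a false positive
query cat: checks bit2=0, bit4=0 (has a 0) -> no => not a false positive
query eel: checks bit3=0, bit8=0 (has a 0) -> no => not a false positive
query pig: checks bit6=1, bit7=1 (all 1) -> maybe => FALSE POSITIVE
False positives (alphabetical): pig

Answer: pig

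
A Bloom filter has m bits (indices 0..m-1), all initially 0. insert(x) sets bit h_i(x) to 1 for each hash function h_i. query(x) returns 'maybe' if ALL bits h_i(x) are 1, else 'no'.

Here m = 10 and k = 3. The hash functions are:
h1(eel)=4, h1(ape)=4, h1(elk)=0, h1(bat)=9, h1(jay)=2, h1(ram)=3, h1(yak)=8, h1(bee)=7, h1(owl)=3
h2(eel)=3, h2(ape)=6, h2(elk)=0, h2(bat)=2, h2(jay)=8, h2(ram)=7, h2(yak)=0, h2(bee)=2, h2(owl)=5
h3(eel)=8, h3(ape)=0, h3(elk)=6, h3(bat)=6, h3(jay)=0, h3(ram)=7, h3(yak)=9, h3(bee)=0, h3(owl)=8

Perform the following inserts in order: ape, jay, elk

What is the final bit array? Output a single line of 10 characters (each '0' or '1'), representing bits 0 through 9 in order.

Start: bits=0000000000
After insert 'ape': sets bits 0 4 6 -> bits=1000101000
After insert 'jay': sets bits 0 2 8 -> bits=1010101010
After insert 'elk': sets bits 0 6 -> bits=1010101010

Answer: 1010101010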